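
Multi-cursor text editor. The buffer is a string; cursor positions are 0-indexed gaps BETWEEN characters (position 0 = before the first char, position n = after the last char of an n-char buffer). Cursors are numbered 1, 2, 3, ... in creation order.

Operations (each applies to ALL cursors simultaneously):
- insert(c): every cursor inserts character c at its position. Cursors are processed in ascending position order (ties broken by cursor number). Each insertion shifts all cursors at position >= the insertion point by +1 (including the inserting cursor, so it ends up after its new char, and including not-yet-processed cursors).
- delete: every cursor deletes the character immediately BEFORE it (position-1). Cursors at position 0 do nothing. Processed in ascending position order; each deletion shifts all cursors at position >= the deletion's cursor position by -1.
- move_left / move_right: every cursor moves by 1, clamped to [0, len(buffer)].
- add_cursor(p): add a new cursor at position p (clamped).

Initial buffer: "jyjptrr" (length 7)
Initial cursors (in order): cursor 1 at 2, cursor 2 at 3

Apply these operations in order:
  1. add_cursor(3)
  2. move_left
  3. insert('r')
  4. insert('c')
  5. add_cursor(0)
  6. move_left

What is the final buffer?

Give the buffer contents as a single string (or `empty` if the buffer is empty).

After op 1 (add_cursor(3)): buffer="jyjptrr" (len 7), cursors c1@2 c2@3 c3@3, authorship .......
After op 2 (move_left): buffer="jyjptrr" (len 7), cursors c1@1 c2@2 c3@2, authorship .......
After op 3 (insert('r')): buffer="jryrrjptrr" (len 10), cursors c1@2 c2@5 c3@5, authorship .1.23.....
After op 4 (insert('c')): buffer="jrcyrrccjptrr" (len 13), cursors c1@3 c2@8 c3@8, authorship .11.2323.....
After op 5 (add_cursor(0)): buffer="jrcyrrccjptrr" (len 13), cursors c4@0 c1@3 c2@8 c3@8, authorship .11.2323.....
After op 6 (move_left): buffer="jrcyrrccjptrr" (len 13), cursors c4@0 c1@2 c2@7 c3@7, authorship .11.2323.....

Answer: jrcyrrccjptrr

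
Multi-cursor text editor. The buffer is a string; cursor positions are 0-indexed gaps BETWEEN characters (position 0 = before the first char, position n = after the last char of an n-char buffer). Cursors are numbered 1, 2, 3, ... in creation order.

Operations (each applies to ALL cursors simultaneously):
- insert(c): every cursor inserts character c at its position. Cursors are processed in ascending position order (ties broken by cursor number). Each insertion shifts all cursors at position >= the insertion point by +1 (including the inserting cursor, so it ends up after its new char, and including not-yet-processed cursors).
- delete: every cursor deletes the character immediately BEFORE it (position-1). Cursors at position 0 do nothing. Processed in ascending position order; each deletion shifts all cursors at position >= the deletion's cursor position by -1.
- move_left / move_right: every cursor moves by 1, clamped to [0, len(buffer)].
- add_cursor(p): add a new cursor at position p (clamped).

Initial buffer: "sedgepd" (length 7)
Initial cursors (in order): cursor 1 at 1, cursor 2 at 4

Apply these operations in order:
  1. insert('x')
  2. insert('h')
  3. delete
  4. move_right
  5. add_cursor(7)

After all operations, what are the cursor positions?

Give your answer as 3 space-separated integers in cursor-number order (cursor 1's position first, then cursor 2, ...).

Answer: 3 7 7

Derivation:
After op 1 (insert('x')): buffer="sxedgxepd" (len 9), cursors c1@2 c2@6, authorship .1...2...
After op 2 (insert('h')): buffer="sxhedgxhepd" (len 11), cursors c1@3 c2@8, authorship .11...22...
After op 3 (delete): buffer="sxedgxepd" (len 9), cursors c1@2 c2@6, authorship .1...2...
After op 4 (move_right): buffer="sxedgxepd" (len 9), cursors c1@3 c2@7, authorship .1...2...
After op 5 (add_cursor(7)): buffer="sxedgxepd" (len 9), cursors c1@3 c2@7 c3@7, authorship .1...2...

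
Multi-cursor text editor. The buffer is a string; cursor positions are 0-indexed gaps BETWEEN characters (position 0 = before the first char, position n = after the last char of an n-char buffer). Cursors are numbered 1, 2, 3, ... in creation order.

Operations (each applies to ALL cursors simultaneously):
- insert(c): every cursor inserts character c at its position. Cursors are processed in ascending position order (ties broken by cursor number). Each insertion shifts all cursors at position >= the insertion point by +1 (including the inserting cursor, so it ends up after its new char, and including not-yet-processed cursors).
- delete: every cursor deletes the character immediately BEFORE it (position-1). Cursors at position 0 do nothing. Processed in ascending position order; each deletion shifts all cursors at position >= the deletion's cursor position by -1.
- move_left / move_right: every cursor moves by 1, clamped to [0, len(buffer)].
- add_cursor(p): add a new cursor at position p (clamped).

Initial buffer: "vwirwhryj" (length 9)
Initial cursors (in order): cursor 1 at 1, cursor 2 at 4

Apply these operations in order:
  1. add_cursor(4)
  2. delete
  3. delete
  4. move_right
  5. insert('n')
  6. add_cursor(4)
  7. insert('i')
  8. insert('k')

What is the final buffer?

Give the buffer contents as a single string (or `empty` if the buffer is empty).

After op 1 (add_cursor(4)): buffer="vwirwhryj" (len 9), cursors c1@1 c2@4 c3@4, authorship .........
After op 2 (delete): buffer="wwhryj" (len 6), cursors c1@0 c2@1 c3@1, authorship ......
After op 3 (delete): buffer="whryj" (len 5), cursors c1@0 c2@0 c3@0, authorship .....
After op 4 (move_right): buffer="whryj" (len 5), cursors c1@1 c2@1 c3@1, authorship .....
After op 5 (insert('n')): buffer="wnnnhryj" (len 8), cursors c1@4 c2@4 c3@4, authorship .123....
After op 6 (add_cursor(4)): buffer="wnnnhryj" (len 8), cursors c1@4 c2@4 c3@4 c4@4, authorship .123....
After op 7 (insert('i')): buffer="wnnniiiihryj" (len 12), cursors c1@8 c2@8 c3@8 c4@8, authorship .1231234....
After op 8 (insert('k')): buffer="wnnniiiikkkkhryj" (len 16), cursors c1@12 c2@12 c3@12 c4@12, authorship .12312341234....

Answer: wnnniiiikkkkhryj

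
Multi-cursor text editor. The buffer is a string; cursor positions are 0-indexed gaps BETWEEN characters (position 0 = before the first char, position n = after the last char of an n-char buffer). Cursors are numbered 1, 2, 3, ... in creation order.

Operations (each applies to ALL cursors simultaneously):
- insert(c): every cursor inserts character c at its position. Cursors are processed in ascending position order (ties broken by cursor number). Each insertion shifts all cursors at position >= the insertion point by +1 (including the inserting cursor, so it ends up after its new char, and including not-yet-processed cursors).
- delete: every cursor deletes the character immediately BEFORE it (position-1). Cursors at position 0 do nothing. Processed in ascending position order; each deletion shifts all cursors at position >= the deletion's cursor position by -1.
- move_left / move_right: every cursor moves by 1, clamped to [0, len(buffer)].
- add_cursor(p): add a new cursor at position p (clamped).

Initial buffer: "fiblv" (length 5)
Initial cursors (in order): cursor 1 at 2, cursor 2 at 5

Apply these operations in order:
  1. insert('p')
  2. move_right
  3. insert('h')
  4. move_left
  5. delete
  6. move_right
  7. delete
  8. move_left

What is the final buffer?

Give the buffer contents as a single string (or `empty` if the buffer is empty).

Answer: fiplv

Derivation:
After op 1 (insert('p')): buffer="fipblvp" (len 7), cursors c1@3 c2@7, authorship ..1...2
After op 2 (move_right): buffer="fipblvp" (len 7), cursors c1@4 c2@7, authorship ..1...2
After op 3 (insert('h')): buffer="fipbhlvph" (len 9), cursors c1@5 c2@9, authorship ..1.1..22
After op 4 (move_left): buffer="fipbhlvph" (len 9), cursors c1@4 c2@8, authorship ..1.1..22
After op 5 (delete): buffer="fiphlvh" (len 7), cursors c1@3 c2@6, authorship ..11..2
After op 6 (move_right): buffer="fiphlvh" (len 7), cursors c1@4 c2@7, authorship ..11..2
After op 7 (delete): buffer="fiplv" (len 5), cursors c1@3 c2@5, authorship ..1..
After op 8 (move_left): buffer="fiplv" (len 5), cursors c1@2 c2@4, authorship ..1..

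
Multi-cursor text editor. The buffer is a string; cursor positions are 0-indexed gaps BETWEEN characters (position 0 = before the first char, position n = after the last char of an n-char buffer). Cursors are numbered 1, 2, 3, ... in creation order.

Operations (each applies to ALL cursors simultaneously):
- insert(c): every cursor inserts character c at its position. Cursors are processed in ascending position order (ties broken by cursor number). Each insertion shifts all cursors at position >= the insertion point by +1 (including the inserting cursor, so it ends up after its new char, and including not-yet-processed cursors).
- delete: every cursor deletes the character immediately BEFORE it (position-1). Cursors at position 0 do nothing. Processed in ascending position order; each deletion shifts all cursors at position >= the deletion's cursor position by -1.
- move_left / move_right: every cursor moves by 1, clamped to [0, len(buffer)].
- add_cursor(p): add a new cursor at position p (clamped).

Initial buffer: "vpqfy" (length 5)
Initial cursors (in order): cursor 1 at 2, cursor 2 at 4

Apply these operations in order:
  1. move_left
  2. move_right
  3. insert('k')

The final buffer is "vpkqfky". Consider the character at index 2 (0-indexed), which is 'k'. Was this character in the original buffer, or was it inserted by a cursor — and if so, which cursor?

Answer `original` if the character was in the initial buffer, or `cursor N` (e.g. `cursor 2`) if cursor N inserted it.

Answer: cursor 1

Derivation:
After op 1 (move_left): buffer="vpqfy" (len 5), cursors c1@1 c2@3, authorship .....
After op 2 (move_right): buffer="vpqfy" (len 5), cursors c1@2 c2@4, authorship .....
After op 3 (insert('k')): buffer="vpkqfky" (len 7), cursors c1@3 c2@6, authorship ..1..2.
Authorship (.=original, N=cursor N): . . 1 . . 2 .
Index 2: author = 1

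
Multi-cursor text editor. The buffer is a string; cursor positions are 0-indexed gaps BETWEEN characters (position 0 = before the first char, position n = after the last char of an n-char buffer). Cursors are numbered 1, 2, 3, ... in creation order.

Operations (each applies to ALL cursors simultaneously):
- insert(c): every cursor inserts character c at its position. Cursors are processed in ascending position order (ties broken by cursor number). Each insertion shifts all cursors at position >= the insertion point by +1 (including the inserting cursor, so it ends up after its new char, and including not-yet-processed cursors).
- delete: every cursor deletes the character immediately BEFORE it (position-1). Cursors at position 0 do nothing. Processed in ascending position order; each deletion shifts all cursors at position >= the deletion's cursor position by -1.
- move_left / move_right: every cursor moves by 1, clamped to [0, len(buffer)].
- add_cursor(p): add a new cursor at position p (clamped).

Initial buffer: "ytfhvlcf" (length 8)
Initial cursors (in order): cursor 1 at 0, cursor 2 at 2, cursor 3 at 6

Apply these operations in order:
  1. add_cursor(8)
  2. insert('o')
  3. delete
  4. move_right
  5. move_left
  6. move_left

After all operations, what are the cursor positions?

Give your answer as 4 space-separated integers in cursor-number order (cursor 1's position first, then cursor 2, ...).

After op 1 (add_cursor(8)): buffer="ytfhvlcf" (len 8), cursors c1@0 c2@2 c3@6 c4@8, authorship ........
After op 2 (insert('o')): buffer="oytofhvlocfo" (len 12), cursors c1@1 c2@4 c3@9 c4@12, authorship 1..2....3..4
After op 3 (delete): buffer="ytfhvlcf" (len 8), cursors c1@0 c2@2 c3@6 c4@8, authorship ........
After op 4 (move_right): buffer="ytfhvlcf" (len 8), cursors c1@1 c2@3 c3@7 c4@8, authorship ........
After op 5 (move_left): buffer="ytfhvlcf" (len 8), cursors c1@0 c2@2 c3@6 c4@7, authorship ........
After op 6 (move_left): buffer="ytfhvlcf" (len 8), cursors c1@0 c2@1 c3@5 c4@6, authorship ........

Answer: 0 1 5 6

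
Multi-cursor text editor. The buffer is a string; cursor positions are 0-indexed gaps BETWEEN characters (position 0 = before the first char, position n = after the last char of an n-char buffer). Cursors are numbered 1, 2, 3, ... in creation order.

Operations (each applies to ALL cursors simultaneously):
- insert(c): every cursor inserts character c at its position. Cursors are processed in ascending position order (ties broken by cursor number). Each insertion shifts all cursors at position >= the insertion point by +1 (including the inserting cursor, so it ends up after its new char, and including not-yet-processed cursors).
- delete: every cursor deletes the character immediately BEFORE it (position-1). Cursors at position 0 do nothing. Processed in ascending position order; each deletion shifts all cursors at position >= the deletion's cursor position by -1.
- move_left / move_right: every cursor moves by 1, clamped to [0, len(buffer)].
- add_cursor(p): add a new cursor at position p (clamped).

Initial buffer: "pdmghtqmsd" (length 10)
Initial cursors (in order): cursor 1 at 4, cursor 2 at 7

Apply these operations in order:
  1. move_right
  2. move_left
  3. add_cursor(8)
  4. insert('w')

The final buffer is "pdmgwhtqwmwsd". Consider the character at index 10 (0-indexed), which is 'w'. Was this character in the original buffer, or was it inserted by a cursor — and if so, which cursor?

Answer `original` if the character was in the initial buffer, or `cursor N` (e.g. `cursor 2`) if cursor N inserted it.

Answer: cursor 3

Derivation:
After op 1 (move_right): buffer="pdmghtqmsd" (len 10), cursors c1@5 c2@8, authorship ..........
After op 2 (move_left): buffer="pdmghtqmsd" (len 10), cursors c1@4 c2@7, authorship ..........
After op 3 (add_cursor(8)): buffer="pdmghtqmsd" (len 10), cursors c1@4 c2@7 c3@8, authorship ..........
After op 4 (insert('w')): buffer="pdmgwhtqwmwsd" (len 13), cursors c1@5 c2@9 c3@11, authorship ....1...2.3..
Authorship (.=original, N=cursor N): . . . . 1 . . . 2 . 3 . .
Index 10: author = 3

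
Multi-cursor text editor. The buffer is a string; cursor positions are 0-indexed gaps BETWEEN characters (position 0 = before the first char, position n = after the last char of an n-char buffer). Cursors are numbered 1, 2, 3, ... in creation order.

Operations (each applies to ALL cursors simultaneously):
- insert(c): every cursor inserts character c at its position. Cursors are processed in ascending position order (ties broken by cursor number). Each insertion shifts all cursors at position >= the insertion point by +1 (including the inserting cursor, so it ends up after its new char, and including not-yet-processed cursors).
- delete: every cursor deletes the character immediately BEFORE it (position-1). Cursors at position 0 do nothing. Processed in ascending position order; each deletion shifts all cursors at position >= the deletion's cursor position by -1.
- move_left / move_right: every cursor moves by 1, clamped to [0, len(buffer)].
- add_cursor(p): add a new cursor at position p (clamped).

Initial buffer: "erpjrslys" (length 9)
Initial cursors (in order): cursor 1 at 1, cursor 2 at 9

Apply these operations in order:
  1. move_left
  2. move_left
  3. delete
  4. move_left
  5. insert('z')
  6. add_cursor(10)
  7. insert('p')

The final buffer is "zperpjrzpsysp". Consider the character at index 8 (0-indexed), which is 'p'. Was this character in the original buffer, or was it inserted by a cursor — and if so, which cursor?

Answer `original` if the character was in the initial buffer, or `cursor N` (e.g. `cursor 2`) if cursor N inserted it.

After op 1 (move_left): buffer="erpjrslys" (len 9), cursors c1@0 c2@8, authorship .........
After op 2 (move_left): buffer="erpjrslys" (len 9), cursors c1@0 c2@7, authorship .........
After op 3 (delete): buffer="erpjrsys" (len 8), cursors c1@0 c2@6, authorship ........
After op 4 (move_left): buffer="erpjrsys" (len 8), cursors c1@0 c2@5, authorship ........
After op 5 (insert('z')): buffer="zerpjrzsys" (len 10), cursors c1@1 c2@7, authorship 1.....2...
After op 6 (add_cursor(10)): buffer="zerpjrzsys" (len 10), cursors c1@1 c2@7 c3@10, authorship 1.....2...
After op 7 (insert('p')): buffer="zperpjrzpsysp" (len 13), cursors c1@2 c2@9 c3@13, authorship 11.....22...3
Authorship (.=original, N=cursor N): 1 1 . . . . . 2 2 . . . 3
Index 8: author = 2

Answer: cursor 2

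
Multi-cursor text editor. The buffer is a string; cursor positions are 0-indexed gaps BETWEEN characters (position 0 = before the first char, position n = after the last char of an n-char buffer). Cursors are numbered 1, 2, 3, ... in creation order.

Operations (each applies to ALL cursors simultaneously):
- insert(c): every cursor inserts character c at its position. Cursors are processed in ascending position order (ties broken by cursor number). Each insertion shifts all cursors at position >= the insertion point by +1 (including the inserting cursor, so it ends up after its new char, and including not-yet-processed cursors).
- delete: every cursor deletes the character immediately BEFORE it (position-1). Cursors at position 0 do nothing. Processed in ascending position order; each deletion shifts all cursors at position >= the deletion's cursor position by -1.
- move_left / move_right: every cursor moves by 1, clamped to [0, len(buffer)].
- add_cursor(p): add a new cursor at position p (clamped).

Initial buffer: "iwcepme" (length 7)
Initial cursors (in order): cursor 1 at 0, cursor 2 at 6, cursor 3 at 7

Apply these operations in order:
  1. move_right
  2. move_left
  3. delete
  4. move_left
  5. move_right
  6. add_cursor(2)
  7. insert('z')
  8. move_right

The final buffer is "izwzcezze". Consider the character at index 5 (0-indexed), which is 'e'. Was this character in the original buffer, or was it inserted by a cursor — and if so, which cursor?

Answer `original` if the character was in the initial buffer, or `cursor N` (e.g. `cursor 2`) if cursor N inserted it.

After op 1 (move_right): buffer="iwcepme" (len 7), cursors c1@1 c2@7 c3@7, authorship .......
After op 2 (move_left): buffer="iwcepme" (len 7), cursors c1@0 c2@6 c3@6, authorship .......
After op 3 (delete): buffer="iwcee" (len 5), cursors c1@0 c2@4 c3@4, authorship .....
After op 4 (move_left): buffer="iwcee" (len 5), cursors c1@0 c2@3 c3@3, authorship .....
After op 5 (move_right): buffer="iwcee" (len 5), cursors c1@1 c2@4 c3@4, authorship .....
After op 6 (add_cursor(2)): buffer="iwcee" (len 5), cursors c1@1 c4@2 c2@4 c3@4, authorship .....
After op 7 (insert('z')): buffer="izwzcezze" (len 9), cursors c1@2 c4@4 c2@8 c3@8, authorship .1.4..23.
After op 8 (move_right): buffer="izwzcezze" (len 9), cursors c1@3 c4@5 c2@9 c3@9, authorship .1.4..23.
Authorship (.=original, N=cursor N): . 1 . 4 . . 2 3 .
Index 5: author = original

Answer: original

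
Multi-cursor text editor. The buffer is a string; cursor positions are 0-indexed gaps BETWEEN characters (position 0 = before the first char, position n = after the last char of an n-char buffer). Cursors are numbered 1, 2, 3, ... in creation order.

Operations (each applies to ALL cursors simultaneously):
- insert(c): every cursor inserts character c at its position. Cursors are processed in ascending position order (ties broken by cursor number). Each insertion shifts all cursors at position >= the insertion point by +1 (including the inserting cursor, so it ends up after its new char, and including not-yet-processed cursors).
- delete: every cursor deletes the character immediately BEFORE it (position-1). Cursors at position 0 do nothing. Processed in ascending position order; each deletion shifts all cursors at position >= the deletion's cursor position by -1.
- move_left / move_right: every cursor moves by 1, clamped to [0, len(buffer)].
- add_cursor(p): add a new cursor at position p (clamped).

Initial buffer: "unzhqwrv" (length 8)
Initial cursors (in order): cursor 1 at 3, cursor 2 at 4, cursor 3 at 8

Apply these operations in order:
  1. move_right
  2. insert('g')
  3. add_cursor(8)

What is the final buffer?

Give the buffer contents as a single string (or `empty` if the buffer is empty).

Answer: unzhgqgwrvg

Derivation:
After op 1 (move_right): buffer="unzhqwrv" (len 8), cursors c1@4 c2@5 c3@8, authorship ........
After op 2 (insert('g')): buffer="unzhgqgwrvg" (len 11), cursors c1@5 c2@7 c3@11, authorship ....1.2...3
After op 3 (add_cursor(8)): buffer="unzhgqgwrvg" (len 11), cursors c1@5 c2@7 c4@8 c3@11, authorship ....1.2...3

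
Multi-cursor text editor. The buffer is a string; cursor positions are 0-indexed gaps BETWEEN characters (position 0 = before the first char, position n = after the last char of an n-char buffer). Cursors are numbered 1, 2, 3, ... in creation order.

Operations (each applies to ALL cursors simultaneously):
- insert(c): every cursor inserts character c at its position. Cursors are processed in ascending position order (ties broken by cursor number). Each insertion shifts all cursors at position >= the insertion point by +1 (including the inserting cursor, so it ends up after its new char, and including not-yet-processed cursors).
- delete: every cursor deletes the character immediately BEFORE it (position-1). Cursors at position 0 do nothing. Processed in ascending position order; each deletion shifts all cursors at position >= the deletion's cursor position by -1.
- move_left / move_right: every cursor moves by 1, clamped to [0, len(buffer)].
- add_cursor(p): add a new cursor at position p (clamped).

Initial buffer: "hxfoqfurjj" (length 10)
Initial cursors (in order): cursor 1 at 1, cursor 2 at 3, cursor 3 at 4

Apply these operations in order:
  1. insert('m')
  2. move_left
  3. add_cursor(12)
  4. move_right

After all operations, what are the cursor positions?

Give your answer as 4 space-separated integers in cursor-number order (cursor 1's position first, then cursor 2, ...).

Answer: 2 5 7 13

Derivation:
After op 1 (insert('m')): buffer="hmxfmomqfurjj" (len 13), cursors c1@2 c2@5 c3@7, authorship .1..2.3......
After op 2 (move_left): buffer="hmxfmomqfurjj" (len 13), cursors c1@1 c2@4 c3@6, authorship .1..2.3......
After op 3 (add_cursor(12)): buffer="hmxfmomqfurjj" (len 13), cursors c1@1 c2@4 c3@6 c4@12, authorship .1..2.3......
After op 4 (move_right): buffer="hmxfmomqfurjj" (len 13), cursors c1@2 c2@5 c3@7 c4@13, authorship .1..2.3......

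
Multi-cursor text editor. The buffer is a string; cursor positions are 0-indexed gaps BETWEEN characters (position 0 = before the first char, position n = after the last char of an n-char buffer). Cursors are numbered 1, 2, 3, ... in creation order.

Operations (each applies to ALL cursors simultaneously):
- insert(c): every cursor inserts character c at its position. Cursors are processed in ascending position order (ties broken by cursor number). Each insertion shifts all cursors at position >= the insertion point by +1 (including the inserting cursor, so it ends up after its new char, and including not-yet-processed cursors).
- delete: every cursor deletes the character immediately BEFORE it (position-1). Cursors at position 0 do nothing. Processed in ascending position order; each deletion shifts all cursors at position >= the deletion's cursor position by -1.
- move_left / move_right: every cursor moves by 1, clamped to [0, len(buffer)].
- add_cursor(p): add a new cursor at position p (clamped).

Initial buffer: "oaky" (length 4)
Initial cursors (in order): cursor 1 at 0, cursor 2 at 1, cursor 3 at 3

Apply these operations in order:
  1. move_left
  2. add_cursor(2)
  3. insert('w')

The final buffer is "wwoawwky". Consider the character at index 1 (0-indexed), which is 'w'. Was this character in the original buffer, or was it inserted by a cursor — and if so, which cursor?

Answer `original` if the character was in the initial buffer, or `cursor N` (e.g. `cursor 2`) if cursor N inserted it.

Answer: cursor 2

Derivation:
After op 1 (move_left): buffer="oaky" (len 4), cursors c1@0 c2@0 c3@2, authorship ....
After op 2 (add_cursor(2)): buffer="oaky" (len 4), cursors c1@0 c2@0 c3@2 c4@2, authorship ....
After op 3 (insert('w')): buffer="wwoawwky" (len 8), cursors c1@2 c2@2 c3@6 c4@6, authorship 12..34..
Authorship (.=original, N=cursor N): 1 2 . . 3 4 . .
Index 1: author = 2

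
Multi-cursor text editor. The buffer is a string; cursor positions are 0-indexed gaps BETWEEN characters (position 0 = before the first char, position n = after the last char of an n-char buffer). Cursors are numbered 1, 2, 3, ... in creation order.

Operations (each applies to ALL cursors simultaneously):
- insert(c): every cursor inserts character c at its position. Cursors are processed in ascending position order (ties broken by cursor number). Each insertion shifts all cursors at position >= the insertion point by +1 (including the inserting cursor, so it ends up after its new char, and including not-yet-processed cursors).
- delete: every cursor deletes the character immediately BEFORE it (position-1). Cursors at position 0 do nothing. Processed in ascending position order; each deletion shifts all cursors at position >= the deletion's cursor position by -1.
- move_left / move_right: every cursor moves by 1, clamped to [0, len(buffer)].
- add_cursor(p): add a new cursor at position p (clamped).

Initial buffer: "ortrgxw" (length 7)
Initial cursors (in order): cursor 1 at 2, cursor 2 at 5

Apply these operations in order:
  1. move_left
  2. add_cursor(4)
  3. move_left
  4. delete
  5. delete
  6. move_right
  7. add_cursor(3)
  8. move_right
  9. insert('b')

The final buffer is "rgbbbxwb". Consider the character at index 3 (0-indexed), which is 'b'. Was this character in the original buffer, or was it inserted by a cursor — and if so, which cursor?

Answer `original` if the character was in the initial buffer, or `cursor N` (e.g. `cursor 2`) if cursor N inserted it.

After op 1 (move_left): buffer="ortrgxw" (len 7), cursors c1@1 c2@4, authorship .......
After op 2 (add_cursor(4)): buffer="ortrgxw" (len 7), cursors c1@1 c2@4 c3@4, authorship .......
After op 3 (move_left): buffer="ortrgxw" (len 7), cursors c1@0 c2@3 c3@3, authorship .......
After op 4 (delete): buffer="orgxw" (len 5), cursors c1@0 c2@1 c3@1, authorship .....
After op 5 (delete): buffer="rgxw" (len 4), cursors c1@0 c2@0 c3@0, authorship ....
After op 6 (move_right): buffer="rgxw" (len 4), cursors c1@1 c2@1 c3@1, authorship ....
After op 7 (add_cursor(3)): buffer="rgxw" (len 4), cursors c1@1 c2@1 c3@1 c4@3, authorship ....
After op 8 (move_right): buffer="rgxw" (len 4), cursors c1@2 c2@2 c3@2 c4@4, authorship ....
After op 9 (insert('b')): buffer="rgbbbxwb" (len 8), cursors c1@5 c2@5 c3@5 c4@8, authorship ..123..4
Authorship (.=original, N=cursor N): . . 1 2 3 . . 4
Index 3: author = 2

Answer: cursor 2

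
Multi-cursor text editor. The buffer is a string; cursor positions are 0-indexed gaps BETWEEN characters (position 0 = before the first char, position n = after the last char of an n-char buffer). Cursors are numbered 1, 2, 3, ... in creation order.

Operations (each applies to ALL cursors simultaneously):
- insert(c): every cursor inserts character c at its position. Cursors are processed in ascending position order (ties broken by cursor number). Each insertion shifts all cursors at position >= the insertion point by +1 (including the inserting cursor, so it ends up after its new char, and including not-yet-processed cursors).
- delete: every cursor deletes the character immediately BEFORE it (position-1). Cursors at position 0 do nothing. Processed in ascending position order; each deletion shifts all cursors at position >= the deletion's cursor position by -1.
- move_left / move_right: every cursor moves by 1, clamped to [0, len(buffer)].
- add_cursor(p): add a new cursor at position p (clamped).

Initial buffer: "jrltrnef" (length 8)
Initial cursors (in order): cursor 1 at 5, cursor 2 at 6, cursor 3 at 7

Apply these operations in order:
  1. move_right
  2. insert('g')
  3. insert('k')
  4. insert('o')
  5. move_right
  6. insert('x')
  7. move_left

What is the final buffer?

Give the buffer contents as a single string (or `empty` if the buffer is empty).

After op 1 (move_right): buffer="jrltrnef" (len 8), cursors c1@6 c2@7 c3@8, authorship ........
After op 2 (insert('g')): buffer="jrltrngegfg" (len 11), cursors c1@7 c2@9 c3@11, authorship ......1.2.3
After op 3 (insert('k')): buffer="jrltrngkegkfgk" (len 14), cursors c1@8 c2@11 c3@14, authorship ......11.22.33
After op 4 (insert('o')): buffer="jrltrngkoegkofgko" (len 17), cursors c1@9 c2@13 c3@17, authorship ......111.222.333
After op 5 (move_right): buffer="jrltrngkoegkofgko" (len 17), cursors c1@10 c2@14 c3@17, authorship ......111.222.333
After op 6 (insert('x')): buffer="jrltrngkoexgkofxgkox" (len 20), cursors c1@11 c2@16 c3@20, authorship ......111.1222.23333
After op 7 (move_left): buffer="jrltrngkoexgkofxgkox" (len 20), cursors c1@10 c2@15 c3@19, authorship ......111.1222.23333

Answer: jrltrngkoexgkofxgkox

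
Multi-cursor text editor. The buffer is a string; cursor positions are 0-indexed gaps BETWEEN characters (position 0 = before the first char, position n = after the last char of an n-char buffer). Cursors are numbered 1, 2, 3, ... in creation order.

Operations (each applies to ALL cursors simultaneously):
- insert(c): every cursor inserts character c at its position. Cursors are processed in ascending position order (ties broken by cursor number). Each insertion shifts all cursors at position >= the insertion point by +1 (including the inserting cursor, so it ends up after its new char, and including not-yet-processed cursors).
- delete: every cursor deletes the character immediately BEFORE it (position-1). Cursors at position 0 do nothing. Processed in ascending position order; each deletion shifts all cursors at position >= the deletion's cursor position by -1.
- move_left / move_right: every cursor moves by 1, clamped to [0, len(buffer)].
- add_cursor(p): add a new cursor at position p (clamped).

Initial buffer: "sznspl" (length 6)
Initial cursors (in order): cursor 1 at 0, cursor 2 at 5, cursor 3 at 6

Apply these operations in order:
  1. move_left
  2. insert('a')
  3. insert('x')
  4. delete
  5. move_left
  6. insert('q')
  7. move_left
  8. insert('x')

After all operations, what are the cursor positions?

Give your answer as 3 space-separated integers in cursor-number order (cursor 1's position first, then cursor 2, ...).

Answer: 1 8 12

Derivation:
After op 1 (move_left): buffer="sznspl" (len 6), cursors c1@0 c2@4 c3@5, authorship ......
After op 2 (insert('a')): buffer="asznsapal" (len 9), cursors c1@1 c2@6 c3@8, authorship 1....2.3.
After op 3 (insert('x')): buffer="axsznsaxpaxl" (len 12), cursors c1@2 c2@8 c3@11, authorship 11....22.33.
After op 4 (delete): buffer="asznsapal" (len 9), cursors c1@1 c2@6 c3@8, authorship 1....2.3.
After op 5 (move_left): buffer="asznsapal" (len 9), cursors c1@0 c2@5 c3@7, authorship 1....2.3.
After op 6 (insert('q')): buffer="qasznsqapqal" (len 12), cursors c1@1 c2@7 c3@10, authorship 11....22.33.
After op 7 (move_left): buffer="qasznsqapqal" (len 12), cursors c1@0 c2@6 c3@9, authorship 11....22.33.
After op 8 (insert('x')): buffer="xqasznsxqapxqal" (len 15), cursors c1@1 c2@8 c3@12, authorship 111....222.333.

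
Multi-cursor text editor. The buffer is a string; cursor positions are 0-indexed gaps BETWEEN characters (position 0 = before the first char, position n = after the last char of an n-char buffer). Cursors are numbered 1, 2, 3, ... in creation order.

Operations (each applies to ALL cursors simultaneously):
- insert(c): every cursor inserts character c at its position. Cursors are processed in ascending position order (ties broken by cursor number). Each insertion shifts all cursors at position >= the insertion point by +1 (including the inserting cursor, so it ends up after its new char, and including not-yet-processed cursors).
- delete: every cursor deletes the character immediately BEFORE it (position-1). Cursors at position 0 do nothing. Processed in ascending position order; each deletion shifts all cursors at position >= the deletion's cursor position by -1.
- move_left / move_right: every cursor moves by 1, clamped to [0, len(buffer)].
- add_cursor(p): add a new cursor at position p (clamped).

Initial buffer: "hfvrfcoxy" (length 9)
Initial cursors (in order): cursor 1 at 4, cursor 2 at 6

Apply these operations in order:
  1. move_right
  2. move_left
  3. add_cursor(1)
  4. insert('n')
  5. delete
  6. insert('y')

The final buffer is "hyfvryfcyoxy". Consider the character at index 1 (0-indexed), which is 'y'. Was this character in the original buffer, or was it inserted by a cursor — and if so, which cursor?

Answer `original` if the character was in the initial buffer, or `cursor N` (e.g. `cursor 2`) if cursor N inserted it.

After op 1 (move_right): buffer="hfvrfcoxy" (len 9), cursors c1@5 c2@7, authorship .........
After op 2 (move_left): buffer="hfvrfcoxy" (len 9), cursors c1@4 c2@6, authorship .........
After op 3 (add_cursor(1)): buffer="hfvrfcoxy" (len 9), cursors c3@1 c1@4 c2@6, authorship .........
After op 4 (insert('n')): buffer="hnfvrnfcnoxy" (len 12), cursors c3@2 c1@6 c2@9, authorship .3...1..2...
After op 5 (delete): buffer="hfvrfcoxy" (len 9), cursors c3@1 c1@4 c2@6, authorship .........
After op 6 (insert('y')): buffer="hyfvryfcyoxy" (len 12), cursors c3@2 c1@6 c2@9, authorship .3...1..2...
Authorship (.=original, N=cursor N): . 3 . . . 1 . . 2 . . .
Index 1: author = 3

Answer: cursor 3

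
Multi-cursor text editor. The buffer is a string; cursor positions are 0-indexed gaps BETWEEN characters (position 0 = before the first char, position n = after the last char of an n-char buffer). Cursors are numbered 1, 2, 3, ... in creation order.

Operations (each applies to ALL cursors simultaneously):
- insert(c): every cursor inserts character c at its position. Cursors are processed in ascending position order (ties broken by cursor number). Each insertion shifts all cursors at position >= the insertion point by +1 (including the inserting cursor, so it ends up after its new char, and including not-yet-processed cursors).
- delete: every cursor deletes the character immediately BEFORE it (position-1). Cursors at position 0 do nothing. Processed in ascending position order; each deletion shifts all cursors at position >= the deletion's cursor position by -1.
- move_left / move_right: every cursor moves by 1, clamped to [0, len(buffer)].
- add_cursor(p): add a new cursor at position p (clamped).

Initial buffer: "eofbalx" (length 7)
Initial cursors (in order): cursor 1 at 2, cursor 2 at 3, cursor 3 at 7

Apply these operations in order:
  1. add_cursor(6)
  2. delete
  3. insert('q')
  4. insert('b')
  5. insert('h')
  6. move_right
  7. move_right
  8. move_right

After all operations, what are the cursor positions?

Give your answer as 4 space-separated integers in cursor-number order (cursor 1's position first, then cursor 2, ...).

After op 1 (add_cursor(6)): buffer="eofbalx" (len 7), cursors c1@2 c2@3 c4@6 c3@7, authorship .......
After op 2 (delete): buffer="eba" (len 3), cursors c1@1 c2@1 c3@3 c4@3, authorship ...
After op 3 (insert('q')): buffer="eqqbaqq" (len 7), cursors c1@3 c2@3 c3@7 c4@7, authorship .12..34
After op 4 (insert('b')): buffer="eqqbbbaqqbb" (len 11), cursors c1@5 c2@5 c3@11 c4@11, authorship .1212..3434
After op 5 (insert('h')): buffer="eqqbbhhbaqqbbhh" (len 15), cursors c1@7 c2@7 c3@15 c4@15, authorship .121212..343434
After op 6 (move_right): buffer="eqqbbhhbaqqbbhh" (len 15), cursors c1@8 c2@8 c3@15 c4@15, authorship .121212..343434
After op 7 (move_right): buffer="eqqbbhhbaqqbbhh" (len 15), cursors c1@9 c2@9 c3@15 c4@15, authorship .121212..343434
After op 8 (move_right): buffer="eqqbbhhbaqqbbhh" (len 15), cursors c1@10 c2@10 c3@15 c4@15, authorship .121212..343434

Answer: 10 10 15 15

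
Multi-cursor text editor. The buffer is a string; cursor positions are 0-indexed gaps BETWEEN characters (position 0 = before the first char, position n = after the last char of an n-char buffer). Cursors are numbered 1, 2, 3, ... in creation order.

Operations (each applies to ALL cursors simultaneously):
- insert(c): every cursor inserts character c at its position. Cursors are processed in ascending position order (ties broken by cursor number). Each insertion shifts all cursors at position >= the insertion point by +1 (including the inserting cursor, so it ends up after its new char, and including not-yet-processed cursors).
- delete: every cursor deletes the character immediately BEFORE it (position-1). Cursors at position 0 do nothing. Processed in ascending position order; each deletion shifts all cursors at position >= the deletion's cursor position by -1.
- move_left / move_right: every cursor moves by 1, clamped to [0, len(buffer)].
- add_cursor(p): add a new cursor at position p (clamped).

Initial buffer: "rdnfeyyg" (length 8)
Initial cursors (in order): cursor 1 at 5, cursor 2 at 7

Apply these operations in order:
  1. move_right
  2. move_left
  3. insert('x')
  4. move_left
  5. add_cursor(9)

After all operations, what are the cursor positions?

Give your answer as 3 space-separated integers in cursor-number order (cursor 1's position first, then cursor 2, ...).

Answer: 5 8 9

Derivation:
After op 1 (move_right): buffer="rdnfeyyg" (len 8), cursors c1@6 c2@8, authorship ........
After op 2 (move_left): buffer="rdnfeyyg" (len 8), cursors c1@5 c2@7, authorship ........
After op 3 (insert('x')): buffer="rdnfexyyxg" (len 10), cursors c1@6 c2@9, authorship .....1..2.
After op 4 (move_left): buffer="rdnfexyyxg" (len 10), cursors c1@5 c2@8, authorship .....1..2.
After op 5 (add_cursor(9)): buffer="rdnfexyyxg" (len 10), cursors c1@5 c2@8 c3@9, authorship .....1..2.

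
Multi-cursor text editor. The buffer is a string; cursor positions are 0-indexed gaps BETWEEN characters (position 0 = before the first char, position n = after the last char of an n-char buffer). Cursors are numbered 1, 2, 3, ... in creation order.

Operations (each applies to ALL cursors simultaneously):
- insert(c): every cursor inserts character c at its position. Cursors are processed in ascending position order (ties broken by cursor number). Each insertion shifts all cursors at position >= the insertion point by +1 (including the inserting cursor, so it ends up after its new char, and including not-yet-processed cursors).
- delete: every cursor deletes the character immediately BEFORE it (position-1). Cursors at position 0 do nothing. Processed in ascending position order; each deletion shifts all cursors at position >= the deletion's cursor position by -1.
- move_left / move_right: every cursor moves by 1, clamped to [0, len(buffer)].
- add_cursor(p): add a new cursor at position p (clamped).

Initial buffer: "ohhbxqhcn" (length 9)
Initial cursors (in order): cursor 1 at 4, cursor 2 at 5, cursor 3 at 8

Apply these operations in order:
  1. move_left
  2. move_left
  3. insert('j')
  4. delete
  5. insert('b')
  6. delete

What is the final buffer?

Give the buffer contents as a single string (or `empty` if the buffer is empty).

Answer: ohhbxqhcn

Derivation:
After op 1 (move_left): buffer="ohhbxqhcn" (len 9), cursors c1@3 c2@4 c3@7, authorship .........
After op 2 (move_left): buffer="ohhbxqhcn" (len 9), cursors c1@2 c2@3 c3@6, authorship .........
After op 3 (insert('j')): buffer="ohjhjbxqjhcn" (len 12), cursors c1@3 c2@5 c3@9, authorship ..1.2...3...
After op 4 (delete): buffer="ohhbxqhcn" (len 9), cursors c1@2 c2@3 c3@6, authorship .........
After op 5 (insert('b')): buffer="ohbhbbxqbhcn" (len 12), cursors c1@3 c2@5 c3@9, authorship ..1.2...3...
After op 6 (delete): buffer="ohhbxqhcn" (len 9), cursors c1@2 c2@3 c3@6, authorship .........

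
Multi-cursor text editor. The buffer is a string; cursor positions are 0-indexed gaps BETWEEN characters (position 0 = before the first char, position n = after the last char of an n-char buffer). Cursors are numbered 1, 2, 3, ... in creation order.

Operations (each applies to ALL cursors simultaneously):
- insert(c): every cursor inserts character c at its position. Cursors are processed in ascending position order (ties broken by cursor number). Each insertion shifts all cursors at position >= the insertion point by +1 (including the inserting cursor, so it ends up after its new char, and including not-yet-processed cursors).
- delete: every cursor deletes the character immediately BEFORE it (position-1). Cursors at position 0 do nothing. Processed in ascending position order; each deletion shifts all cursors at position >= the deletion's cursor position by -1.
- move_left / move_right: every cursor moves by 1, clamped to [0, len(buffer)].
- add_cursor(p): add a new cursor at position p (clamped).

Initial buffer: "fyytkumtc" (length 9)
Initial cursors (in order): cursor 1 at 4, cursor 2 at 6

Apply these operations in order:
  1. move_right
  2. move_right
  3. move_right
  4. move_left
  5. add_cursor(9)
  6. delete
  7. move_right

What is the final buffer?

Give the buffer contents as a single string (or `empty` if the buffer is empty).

After op 1 (move_right): buffer="fyytkumtc" (len 9), cursors c1@5 c2@7, authorship .........
After op 2 (move_right): buffer="fyytkumtc" (len 9), cursors c1@6 c2@8, authorship .........
After op 3 (move_right): buffer="fyytkumtc" (len 9), cursors c1@7 c2@9, authorship .........
After op 4 (move_left): buffer="fyytkumtc" (len 9), cursors c1@6 c2@8, authorship .........
After op 5 (add_cursor(9)): buffer="fyytkumtc" (len 9), cursors c1@6 c2@8 c3@9, authorship .........
After op 6 (delete): buffer="fyytkm" (len 6), cursors c1@5 c2@6 c3@6, authorship ......
After op 7 (move_right): buffer="fyytkm" (len 6), cursors c1@6 c2@6 c3@6, authorship ......

Answer: fyytkm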